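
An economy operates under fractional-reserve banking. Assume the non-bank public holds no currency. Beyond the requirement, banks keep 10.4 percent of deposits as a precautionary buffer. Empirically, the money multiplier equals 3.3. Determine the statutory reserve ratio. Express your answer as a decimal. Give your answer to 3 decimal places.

Using m = 3.3. Since m = (1 + c)/(c + rr + e), the denominator satisfies c + rr + e = (1 + c)/m = (1 + 0) / 3.3 ≈ 0.303030.
With c = 0 and e = 0.104, the statutory reserve ratio is 0.303030 − 0 − 0.104 = 0.19903.

0.199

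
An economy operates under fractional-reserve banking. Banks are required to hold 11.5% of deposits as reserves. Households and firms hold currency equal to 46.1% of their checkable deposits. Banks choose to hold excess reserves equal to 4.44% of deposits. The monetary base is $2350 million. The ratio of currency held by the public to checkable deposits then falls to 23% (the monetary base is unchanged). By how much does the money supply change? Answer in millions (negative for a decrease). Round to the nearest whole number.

$1889 million

Initially m₁ = (1 + 0.461) / (0.115 + 0.0444 + 0.461) ≈ 2.35493, so M₁ = 2.35493 × 2350 = 5534.0855 million.
After the change m₂ = (1 + 0.23) / (0.115 + 0.0444 + 0.23) ≈ 3.15871, so M₂ = 3.15871 × 2350 = 7422.9685 million.
ΔM = M₂ − M₁ = 7422.9685 − 5534.0855 = 1888.883 million.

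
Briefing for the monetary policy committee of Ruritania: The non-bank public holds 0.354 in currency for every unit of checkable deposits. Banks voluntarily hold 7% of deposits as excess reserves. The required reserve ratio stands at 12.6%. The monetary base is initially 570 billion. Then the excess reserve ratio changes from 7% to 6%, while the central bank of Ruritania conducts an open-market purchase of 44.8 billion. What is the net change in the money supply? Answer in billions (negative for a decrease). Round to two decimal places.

138.32 billion

Before: m₁ = (1 + 0.354) / (0.126 + 0.07 + 0.354) ≈ 2.461818, MB₁ = 570, so M₁ = 2.461818 × 570 ≈ 1403.2363 billion.
After: m₂ = (1 + 0.354) / (0.126 + 0.06 + 0.354) ≈ 2.507407, MB₂ = 570 + 44.8 = 614.8, so M₂ = 2.507407 × 614.8 ≈ 1541.5538 billion.
ΔM = M₂ − M₁ = 1541.5538 − 1403.2363 = 138.3175 billion.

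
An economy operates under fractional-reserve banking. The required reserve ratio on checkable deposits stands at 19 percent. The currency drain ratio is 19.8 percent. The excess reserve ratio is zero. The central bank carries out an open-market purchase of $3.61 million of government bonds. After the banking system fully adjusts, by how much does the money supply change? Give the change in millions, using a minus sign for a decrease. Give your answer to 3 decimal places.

The money multiplier is m = (1 + c) / (rr + c) = (1 + 0.198) / (0.19 + 0.198) ≈ 3.08763.
The purchase adds 3.61 million of base, so ΔM = m × ΔMB = 3.08763 × (+3.61) ≈ 11.1463 million.

$11.146 million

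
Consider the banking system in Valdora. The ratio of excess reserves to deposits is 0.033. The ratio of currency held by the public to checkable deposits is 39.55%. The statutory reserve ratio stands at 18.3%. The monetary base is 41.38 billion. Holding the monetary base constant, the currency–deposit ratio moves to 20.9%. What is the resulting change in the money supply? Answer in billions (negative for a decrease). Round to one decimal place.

23.3 billion

Initially m₁ = (1 + 0.3955) / (0.183 + 0.033 + 0.3955) ≈ 2.2821, so M₁ = 2.2821 × 41.38 ≈ 94.4333 billion.
After the change m₂ = (1 + 0.209) / (0.183 + 0.033 + 0.209) ≈ 2.8447, so M₂ = 2.8447 × 41.38 ≈ 117.7137 billion.
ΔM = M₂ − M₁ = 117.7137 − 94.4333 = 23.2804 billion.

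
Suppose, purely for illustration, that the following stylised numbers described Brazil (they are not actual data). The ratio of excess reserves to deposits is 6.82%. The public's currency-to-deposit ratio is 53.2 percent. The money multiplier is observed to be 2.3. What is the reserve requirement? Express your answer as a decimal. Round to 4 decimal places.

0.0659

Using m = 2.3. Since m = (1 + c)/(c + rr + e), the denominator satisfies c + rr + e = (1 + c)/m = (1 + 0.532) / 2.3 ≈ 0.666087.
With c = 0.532 and e = 0.0682, the reserve requirement is 0.666087 − 0.532 − 0.0682 = 0.065887.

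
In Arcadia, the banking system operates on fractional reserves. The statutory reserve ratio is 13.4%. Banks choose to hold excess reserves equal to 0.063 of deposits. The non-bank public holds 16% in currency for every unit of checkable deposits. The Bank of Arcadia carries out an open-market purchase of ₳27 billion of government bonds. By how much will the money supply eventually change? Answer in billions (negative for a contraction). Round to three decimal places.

₳87.731 billion

The money multiplier is m = (1 + c) / (rr + e + c) = (1 + 0.16) / (0.134 + 0.063 + 0.16) ≈ 3.249300.
The purchase adds 27 billion of base, so ΔM = m × ΔMB = 3.249300 × (+27) = 87.7311 billion.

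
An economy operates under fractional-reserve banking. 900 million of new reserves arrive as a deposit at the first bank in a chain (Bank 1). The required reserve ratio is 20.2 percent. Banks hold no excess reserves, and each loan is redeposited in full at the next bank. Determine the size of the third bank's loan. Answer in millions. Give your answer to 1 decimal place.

Each bank lends a fraction (1 − rr) = 0.7980 of the deposit it receives, so Bank 3 receives 900·0.7980^2 and lends 900·0.7980^3 ≈ 457.3526 million.

457.4 million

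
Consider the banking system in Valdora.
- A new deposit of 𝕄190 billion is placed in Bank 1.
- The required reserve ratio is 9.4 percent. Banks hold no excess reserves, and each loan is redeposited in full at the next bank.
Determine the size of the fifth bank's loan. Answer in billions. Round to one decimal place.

𝕄116.0 billion

Each bank lends a fraction (1 − rr) = 0.9060 of the deposit it receives, so Bank 5 receives 190·0.9060^4 and lends 190·0.9060^5 ≈ 115.9831 billion.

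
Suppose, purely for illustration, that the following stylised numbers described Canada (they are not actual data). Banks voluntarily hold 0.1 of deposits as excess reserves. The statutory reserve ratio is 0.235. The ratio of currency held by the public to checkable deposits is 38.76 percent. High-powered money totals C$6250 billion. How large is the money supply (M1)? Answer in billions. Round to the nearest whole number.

The money multiplier is m = (1 + c) / (rr + e + c) = (1 + 0.3876) / (0.235 + 0.1 + 0.3876) ≈ 1.92029.
So M = m × MB = 1.92029 × 6250 = 12001.8125 billion.

C$12002 billion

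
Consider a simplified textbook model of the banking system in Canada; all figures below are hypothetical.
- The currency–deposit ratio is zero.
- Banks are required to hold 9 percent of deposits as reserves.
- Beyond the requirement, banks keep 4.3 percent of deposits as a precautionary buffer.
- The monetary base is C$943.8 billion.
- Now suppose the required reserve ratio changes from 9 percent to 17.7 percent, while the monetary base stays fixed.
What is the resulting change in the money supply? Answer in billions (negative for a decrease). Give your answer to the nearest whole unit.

Initially m₁ = 1 / (0.09 + 0.043) ≈ 7.5188, so M₁ = 7.5188 × 943.8 ≈ 7096.2434 billion.
After the change m₂ = 1 / (0.177 + 0.043) ≈ 4.5455, so M₂ = 4.5455 × 943.8 = 4290.0429 billion.
ΔM = M₂ − M₁ = 4290.0429 − 7096.2434 = -2806.2005 billion.

-2806 billion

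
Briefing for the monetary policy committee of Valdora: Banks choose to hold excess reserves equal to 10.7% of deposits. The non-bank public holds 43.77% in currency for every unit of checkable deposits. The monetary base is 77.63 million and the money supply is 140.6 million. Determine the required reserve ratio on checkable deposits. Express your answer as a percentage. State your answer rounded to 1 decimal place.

24.9%

Using m = M/MB = 140.6/77.63 ≈ 1.811155. Since m = (1 + c)/(c + rr + e), the denominator satisfies c + rr + e = (1 + c)/m = (1 + 0.4377) / 1.811155 ≈ 0.793803.
With c = 0.4377 and e = 0.107, the required reserve ratio on checkable deposits is 0.793803 − 0.4377 − 0.107 = 0.249103.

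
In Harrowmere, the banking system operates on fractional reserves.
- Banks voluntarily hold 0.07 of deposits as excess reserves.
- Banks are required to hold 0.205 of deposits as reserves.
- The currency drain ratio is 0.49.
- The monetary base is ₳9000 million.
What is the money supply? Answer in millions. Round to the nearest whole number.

₳17529 million

The money multiplier is m = (1 + c) / (rr + e + c) = (1 + 0.49) / (0.205 + 0.07 + 0.49) ≈ 1.94771.
So M = m × MB = 1.94771 × 9000 = 17529.39 million.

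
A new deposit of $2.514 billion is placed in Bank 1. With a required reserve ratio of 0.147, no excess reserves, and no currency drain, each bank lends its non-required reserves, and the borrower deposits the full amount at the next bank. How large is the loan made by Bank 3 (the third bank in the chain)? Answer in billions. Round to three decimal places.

Each bank lends a fraction (1 − rr) = 0.8530 of the deposit it receives, so Bank 3 receives 2.514·0.8530^2 and lends 2.514·0.8530^3 ≈ 1.5603 billion.

$1.560 billion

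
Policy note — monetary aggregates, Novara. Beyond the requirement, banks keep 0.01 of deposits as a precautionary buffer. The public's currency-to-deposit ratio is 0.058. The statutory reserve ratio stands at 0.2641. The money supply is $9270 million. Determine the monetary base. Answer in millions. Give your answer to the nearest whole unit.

$2910 million

The money multiplier is m = (1 + c) / (rr + e + c) = (1 + 0.058) / (0.2641 + 0.01 + 0.058) ≈ 3.18579.
MB = M / m = 9270 / 3.18579 ≈ 2909.7963 million.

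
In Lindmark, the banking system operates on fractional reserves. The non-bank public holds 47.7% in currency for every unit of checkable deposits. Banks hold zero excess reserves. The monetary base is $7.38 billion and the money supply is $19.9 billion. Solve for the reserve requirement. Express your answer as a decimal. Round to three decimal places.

0.071

Using m = M/MB = 19.9/7.38 ≈ 2.696477. Since m = (1 + c)/(c + rr + e), the denominator satisfies c + rr + e = (1 + c)/m = (1 + 0.477) / 2.696477 ≈ 0.547752.
With c = 0.477 and e = 0, the reserve requirement is 0.547752 − 0.477 − 0 = 0.070752.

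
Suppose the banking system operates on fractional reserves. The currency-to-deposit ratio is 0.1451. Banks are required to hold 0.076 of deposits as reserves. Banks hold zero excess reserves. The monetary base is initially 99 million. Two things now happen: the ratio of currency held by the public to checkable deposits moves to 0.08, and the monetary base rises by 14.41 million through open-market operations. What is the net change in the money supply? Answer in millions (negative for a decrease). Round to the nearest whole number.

Before: m₁ = (1 + 0.1451) / (0.076 + 0.1451) ≈ 5.1791, MB₁ = 99, so M₁ = 5.1791 × 99 = 512.7309 million.
After: m₂ = (1 + 0.08) / (0.076 + 0.08) ≈ 6.9231, MB₂ = 99 + 14.41 = 113.41, so M₂ = 6.9231 × 113.41 ≈ 785.1488 million.
ΔM = M₂ − M₁ = 785.1488 − 512.7309 = 272.4179 million.

272 million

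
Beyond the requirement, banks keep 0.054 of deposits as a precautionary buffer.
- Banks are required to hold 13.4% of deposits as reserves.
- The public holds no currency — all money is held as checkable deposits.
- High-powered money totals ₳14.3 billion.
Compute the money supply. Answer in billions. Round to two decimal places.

The money multiplier is m = 1 / (rr + e) = 1 / (0.134 + 0.054) ≈ 5.31915.
So M = m × MB = 5.31915 × 14.3 ≈ 76.0638 billion.

₳76.06 billion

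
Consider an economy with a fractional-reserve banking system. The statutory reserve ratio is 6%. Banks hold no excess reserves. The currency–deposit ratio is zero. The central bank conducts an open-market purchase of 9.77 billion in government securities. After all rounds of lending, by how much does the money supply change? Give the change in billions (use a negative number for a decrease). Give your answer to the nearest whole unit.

163 billion

The simple money multiplier is m = 1/rr = 1/0.06 ≈ 16.6667.
An open-market purchase increases the monetary base by 9.77 billion, so ΔM = m × ΔMB = 16.6667 × 9.77 ≈ 162.8337 billion.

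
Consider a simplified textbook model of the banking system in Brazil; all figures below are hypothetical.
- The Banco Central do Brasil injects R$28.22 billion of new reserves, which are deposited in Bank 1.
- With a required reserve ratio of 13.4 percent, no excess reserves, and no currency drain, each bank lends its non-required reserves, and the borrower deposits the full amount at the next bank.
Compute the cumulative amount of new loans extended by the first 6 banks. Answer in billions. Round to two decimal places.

R$105.45 billion

Bank i lends (1 − rr)^i of the original deposit: Bank 1 lends 28.22·0.8660 ≈ 24.4385, Bank 2 lends 28.22·0.8660² ≈ 21.1638, and so on.
Summing a geometric series: total = 28.22·[0.8660·(1 − 0.8660^6) / (1 − 0.8660)] ≈ 105.4503 billion.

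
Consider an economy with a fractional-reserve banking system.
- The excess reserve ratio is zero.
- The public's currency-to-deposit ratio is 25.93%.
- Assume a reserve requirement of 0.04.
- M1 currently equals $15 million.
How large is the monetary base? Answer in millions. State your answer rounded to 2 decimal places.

$3.57 million

The money multiplier is m = (1 + c) / (rr + c) = (1 + 0.2593) / (0.04 + 0.2593) ≈ 4.20748.
MB = M / m = 15 / 4.20748 ≈ 3.5651 million.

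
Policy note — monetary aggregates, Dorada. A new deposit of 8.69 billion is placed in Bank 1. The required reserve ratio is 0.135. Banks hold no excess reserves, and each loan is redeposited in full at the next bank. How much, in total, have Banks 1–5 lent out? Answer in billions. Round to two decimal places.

Bank i lends (1 − rr)^i of the original deposit: Bank 1 lends 8.69·0.8650 ≈ 7.5168, Bank 2 lends 8.69·0.8650² ≈ 6.5021, and so on.
Summing a geometric series: total = 8.69·[0.8650·(1 − 0.8650^5) / (1 − 0.8650)] ≈ 28.7165 billion.

28.72 billion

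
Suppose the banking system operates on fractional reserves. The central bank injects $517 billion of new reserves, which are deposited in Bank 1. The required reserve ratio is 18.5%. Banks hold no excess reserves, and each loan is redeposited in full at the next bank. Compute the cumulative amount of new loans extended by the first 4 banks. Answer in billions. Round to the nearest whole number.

$1273 billion

Bank i lends (1 − rr)^i of the original deposit: Bank 1 lends 517·0.8150 = 421.3550, Bank 2 lends 517·0.8150² ≈ 343.4043, and so on.
Summing a geometric series: total = 517·[0.8150·(1 − 0.8150^4) / (1 − 0.8150)] ≈ 1272.7316 billion.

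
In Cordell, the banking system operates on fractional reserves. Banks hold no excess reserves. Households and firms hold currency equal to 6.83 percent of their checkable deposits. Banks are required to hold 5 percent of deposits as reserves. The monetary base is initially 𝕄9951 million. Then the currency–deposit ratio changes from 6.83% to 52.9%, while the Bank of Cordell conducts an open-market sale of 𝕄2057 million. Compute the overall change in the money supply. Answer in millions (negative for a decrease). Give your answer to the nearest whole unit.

Before: m₁ = (1 + 0.0683) / (0.05 + 0.0683) ≈ 9.03043, MB₁ = 9951, so M₁ = 9.03043 × 9951 ≈ 89861.8089 million.
After: m₂ = (1 + 0.529) / (0.05 + 0.529) ≈ 2.64076, MB₂ = 9951 − 2057 = 7894, so M₂ = 2.64076 × 7894 ≈ 20846.1594 million.
ΔM = M₂ − M₁ = 20846.1594 − 89861.8089 = -69015.6495 million.

-69016 million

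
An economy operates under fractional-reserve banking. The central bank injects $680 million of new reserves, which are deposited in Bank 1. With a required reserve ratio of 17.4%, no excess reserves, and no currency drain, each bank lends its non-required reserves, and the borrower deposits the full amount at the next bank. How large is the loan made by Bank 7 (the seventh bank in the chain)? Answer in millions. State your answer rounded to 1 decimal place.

Each bank lends a fraction (1 − rr) = 0.8260 of the deposit it receives, so Bank 7 receives 680·0.8260^6 and lends 680·0.8260^7 ≈ 178.3895 million.

$178.4 million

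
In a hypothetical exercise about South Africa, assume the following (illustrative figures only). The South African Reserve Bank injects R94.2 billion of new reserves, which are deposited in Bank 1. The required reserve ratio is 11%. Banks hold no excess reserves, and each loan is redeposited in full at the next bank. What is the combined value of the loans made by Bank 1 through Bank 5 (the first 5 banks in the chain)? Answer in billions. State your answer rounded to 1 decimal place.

Bank i lends (1 − rr)^i of the original deposit: Bank 1 lends 94.2·0.8900 = 83.8380, Bank 2 lends 94.2·0.8900² ≈ 74.6158, and so on.
Summing a geometric series: total = 94.2·[0.8900·(1 − 0.8900^5) / (1 − 0.8900)] ≈ 336.5669 billion.

R336.6 billion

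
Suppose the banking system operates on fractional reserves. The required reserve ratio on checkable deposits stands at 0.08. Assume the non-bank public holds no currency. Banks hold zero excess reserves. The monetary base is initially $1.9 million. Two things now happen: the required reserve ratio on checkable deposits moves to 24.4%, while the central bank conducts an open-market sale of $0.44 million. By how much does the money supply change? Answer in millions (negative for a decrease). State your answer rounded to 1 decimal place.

Before: m₁ = 1 / (0.08) = 12.5, MB₁ = 1.9, so M₁ = 12.5 × 1.9 = 23.75 million.
After: m₂ = 1 / (0.244) ≈ 4.0984, MB₂ = 1.9 − 0.44 = 1.46, so M₂ = 4.0984 × 1.46 ≈ 5.9837 million.
ΔM = M₂ − M₁ = 5.9837 − 23.75 = -17.7663 million.

-17.8 million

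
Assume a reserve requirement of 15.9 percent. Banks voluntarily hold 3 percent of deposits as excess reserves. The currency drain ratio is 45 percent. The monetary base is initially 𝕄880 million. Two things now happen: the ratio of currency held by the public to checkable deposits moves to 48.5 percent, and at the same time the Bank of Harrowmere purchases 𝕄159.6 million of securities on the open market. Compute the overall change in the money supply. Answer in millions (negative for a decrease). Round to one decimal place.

𝕄293.6 million

Before: m₁ = (1 + 0.45) / (0.159 + 0.03 + 0.45) ≈ 2.269171, MB₁ = 880, so M₁ = 2.269171 × 880 ≈ 1996.8705 million.
After: m₂ = (1 + 0.485) / (0.159 + 0.03 + 0.485) ≈ 2.203264, MB₂ = 880 + 159.6 = 1039.6, so M₂ = 2.203264 × 1039.6 ≈ 2290.5133 million.
ΔM = M₂ − M₁ = 2290.5133 − 1996.8705 = 293.6428 million.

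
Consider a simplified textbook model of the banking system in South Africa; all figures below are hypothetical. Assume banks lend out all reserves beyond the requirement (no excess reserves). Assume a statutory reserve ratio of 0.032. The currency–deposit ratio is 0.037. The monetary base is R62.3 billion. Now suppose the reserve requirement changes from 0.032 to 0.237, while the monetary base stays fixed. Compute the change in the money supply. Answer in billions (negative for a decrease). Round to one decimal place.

Initially m₁ = (1 + 0.037) / (0.032 + 0.037) ≈ 15.0290, so M₁ = 15.0290 × 62.3 = 936.3067 billion.
After the change m₂ = (1 + 0.037) / (0.237 + 0.037) ≈ 3.7847, so M₂ = 3.7847 × 62.3 ≈ 235.7868 billion.
ΔM = M₂ − M₁ = 235.7868 − 936.3067 = -700.5199 billion.

-700.5 billion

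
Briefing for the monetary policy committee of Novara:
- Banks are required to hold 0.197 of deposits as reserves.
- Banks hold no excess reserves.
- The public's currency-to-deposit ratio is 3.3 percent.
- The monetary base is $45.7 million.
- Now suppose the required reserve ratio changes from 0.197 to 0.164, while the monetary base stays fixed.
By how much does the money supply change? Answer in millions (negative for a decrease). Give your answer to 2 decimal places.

Initially m₁ = (1 + 0.033) / (0.197 + 0.033) ≈ 4.49130, so M₁ = 4.49130 × 45.7 ≈ 205.2524 million.
After the change m₂ = (1 + 0.033) / (0.164 + 0.033) ≈ 5.24365, so M₂ = 5.24365 × 45.7 ≈ 239.6348 million.
ΔM = M₂ − M₁ = 239.6348 − 205.2524 = 34.3824 million.

$34.38 million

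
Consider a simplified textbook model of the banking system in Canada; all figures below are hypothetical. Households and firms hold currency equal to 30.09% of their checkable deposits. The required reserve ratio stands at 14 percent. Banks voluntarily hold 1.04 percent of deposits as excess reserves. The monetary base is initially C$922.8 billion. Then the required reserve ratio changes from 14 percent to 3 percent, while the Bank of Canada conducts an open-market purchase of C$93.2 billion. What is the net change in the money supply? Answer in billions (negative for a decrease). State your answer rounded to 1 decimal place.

Before: m₁ = (1 + 0.3009) / (0.14 + 0.0104 + 0.3009) ≈ 2.882561, MB₁ = 922.8, so M₁ = 2.882561 × 922.8 ≈ 2660.0273 billion.
After: m₂ = (1 + 0.3009) / (0.03 + 0.0104 + 0.3009) ≈ 3.811603, MB₂ = 922.8 + 93.2 = 1016, so M₂ = 3.811603 × 1016 ≈ 3872.5886 billion.
ΔM = M₂ − M₁ = 3872.5886 − 2660.0273 = 1212.5613 billion.

C$1212.6 billion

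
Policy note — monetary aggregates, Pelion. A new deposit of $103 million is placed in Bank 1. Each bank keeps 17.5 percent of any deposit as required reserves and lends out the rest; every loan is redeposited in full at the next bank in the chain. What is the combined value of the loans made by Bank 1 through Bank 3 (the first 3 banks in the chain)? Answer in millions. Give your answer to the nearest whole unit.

Bank i lends (1 − rr)^i of the original deposit: Bank 1 lends 103·0.8250 = 84.9750, Bank 2 lends 103·0.8250² ≈ 70.1044, and so on.
Summing a geometric series: total = 103·[0.8250·(1 − 0.8250^3) / (1 − 0.8250)] ≈ 212.9155 million.

$213 million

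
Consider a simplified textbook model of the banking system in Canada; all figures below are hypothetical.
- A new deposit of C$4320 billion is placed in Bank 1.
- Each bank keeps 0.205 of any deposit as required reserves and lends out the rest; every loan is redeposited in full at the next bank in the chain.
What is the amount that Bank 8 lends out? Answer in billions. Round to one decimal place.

C$689.3 billion

Each bank lends a fraction (1 − rr) = 0.7950 of the deposit it receives, so Bank 8 receives 4320·0.7950^7 and lends 4320·0.7950^8 ≈ 689.3198 billion.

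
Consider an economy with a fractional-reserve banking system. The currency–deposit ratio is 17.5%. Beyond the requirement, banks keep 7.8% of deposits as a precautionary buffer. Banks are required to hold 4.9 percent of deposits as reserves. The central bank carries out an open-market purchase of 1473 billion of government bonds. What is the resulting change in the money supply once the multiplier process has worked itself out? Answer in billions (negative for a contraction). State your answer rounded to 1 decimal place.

The money multiplier is m = (1 + c) / (rr + e + c) = (1 + 0.175) / (0.049 + 0.078 + 0.175) ≈ 3.890728.
The purchase adds 1473 billion of base, so ΔM = m × ΔMB = 3.890728 × (+1473) ≈ 5731.0423 billion.

5731.0 billion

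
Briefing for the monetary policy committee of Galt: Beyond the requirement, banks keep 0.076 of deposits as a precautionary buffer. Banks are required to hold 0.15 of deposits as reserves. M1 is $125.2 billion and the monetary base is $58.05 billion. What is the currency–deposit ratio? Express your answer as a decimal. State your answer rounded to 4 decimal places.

0.4431

Using m = M/MB = 125.2/58.05 ≈ 2.156761. From m = (1 + c)/(c + rr + e), rearranging gives 1 + c = m·(c + rr + e), so c·(1 − m) = m·(rr + e) − 1.
Hence c = [m·(rr + e) − 1]/(1 − m) = [2.156761 × (0.15 + 0.076) − 1] / (1 − 2.156761) ≈ 0.443110.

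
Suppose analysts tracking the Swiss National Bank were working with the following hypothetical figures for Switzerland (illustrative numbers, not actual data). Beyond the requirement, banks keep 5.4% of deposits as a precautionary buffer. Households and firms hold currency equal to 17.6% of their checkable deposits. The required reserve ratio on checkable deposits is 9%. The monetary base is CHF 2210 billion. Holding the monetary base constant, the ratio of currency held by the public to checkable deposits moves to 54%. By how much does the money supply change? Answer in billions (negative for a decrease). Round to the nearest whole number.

-3146 billion

Initially m₁ = (1 + 0.176) / (0.09 + 0.054 + 0.176) = 3.67500, so M₁ = 3.67500 × 2210 = 8121.75 billion.
After the change m₂ = (1 + 0.54) / (0.09 + 0.054 + 0.54) ≈ 2.25146, so M₂ = 2.25146 × 2210 = 4975.7266 billion.
ΔM = M₂ − M₁ = 4975.7266 − 8121.75 = -3146.0234 billion.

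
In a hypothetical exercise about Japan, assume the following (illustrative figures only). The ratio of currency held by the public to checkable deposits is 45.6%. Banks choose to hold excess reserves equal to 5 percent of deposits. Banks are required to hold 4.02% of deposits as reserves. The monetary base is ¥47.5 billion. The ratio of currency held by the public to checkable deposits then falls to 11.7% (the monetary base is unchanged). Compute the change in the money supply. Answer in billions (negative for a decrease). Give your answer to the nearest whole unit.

¥129 billion

Initially m₁ = (1 + 0.456) / (0.0402 + 0.05 + 0.456) ≈ 2.6657, so M₁ = 2.6657 × 47.5 ≈ 126.6208 billion.
After the change m₂ = (1 + 0.117) / (0.0402 + 0.05 + 0.117) ≈ 5.3909, so M₂ = 5.3909 × 47.5 ≈ 256.0677 billion.
ΔM = M₂ − M₁ = 256.0677 − 126.6208 = 129.4469 billion.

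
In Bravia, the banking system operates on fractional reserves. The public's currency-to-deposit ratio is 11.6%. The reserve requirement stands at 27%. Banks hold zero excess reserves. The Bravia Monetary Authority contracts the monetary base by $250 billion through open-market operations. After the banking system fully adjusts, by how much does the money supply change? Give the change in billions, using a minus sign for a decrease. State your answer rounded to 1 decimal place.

-722.8 billion

The money multiplier is m = (1 + c) / (rr + c) = (1 + 0.116) / (0.27 + 0.116) ≈ 2.89119.
The sale removes 250 billion of base, so ΔM = m × ΔMB = 2.89119 × (−250) = -722.7975 billion.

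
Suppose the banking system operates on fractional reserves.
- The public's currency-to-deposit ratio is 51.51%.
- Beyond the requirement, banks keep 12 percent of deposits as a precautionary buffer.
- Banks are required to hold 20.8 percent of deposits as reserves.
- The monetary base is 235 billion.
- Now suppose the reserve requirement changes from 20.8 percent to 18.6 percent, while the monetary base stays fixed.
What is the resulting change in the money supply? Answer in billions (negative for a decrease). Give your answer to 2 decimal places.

11.32 billion

Initially m₁ = (1 + 0.5151) / (0.208 + 0.12 + 0.5151) ≈ 1.797058, so M₁ = 1.797058 × 235 ≈ 422.3086 billion.
After the change m₂ = (1 + 0.5151) / (0.186 + 0.12 + 0.5151) ≈ 1.845208, so M₂ = 1.845208 × 235 ≈ 433.6239 billion.
ΔM = M₂ − M₁ = 433.6239 − 422.3086 = 11.3153 billion.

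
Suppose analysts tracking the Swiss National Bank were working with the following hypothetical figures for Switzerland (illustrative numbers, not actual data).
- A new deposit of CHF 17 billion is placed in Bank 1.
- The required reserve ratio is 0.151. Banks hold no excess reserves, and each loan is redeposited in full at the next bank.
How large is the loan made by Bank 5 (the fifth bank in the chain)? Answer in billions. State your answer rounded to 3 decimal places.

CHF 7.499 billion

Each bank lends a fraction (1 − rr) = 0.8490 of the deposit it receives, so Bank 5 receives 17·0.8490^4 and lends 17·0.8490^5 ≈ 7.4987 billion.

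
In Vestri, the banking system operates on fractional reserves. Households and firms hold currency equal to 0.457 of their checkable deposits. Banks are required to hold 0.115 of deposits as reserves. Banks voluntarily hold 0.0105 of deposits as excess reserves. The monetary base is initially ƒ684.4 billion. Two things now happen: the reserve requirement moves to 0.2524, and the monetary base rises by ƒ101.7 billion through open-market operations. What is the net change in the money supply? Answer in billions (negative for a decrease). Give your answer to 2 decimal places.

-120.90 billion

Before: m₁ = (1 + 0.457) / (0.115 + 0.0105 + 0.457) ≈ 2.501288, MB₁ = 684.4, so M₁ = 2.501288 × 684.4 ≈ 1711.8815 billion.
After: m₂ = (1 + 0.457) / (0.2524 + 0.0105 + 0.457) ≈ 2.023892, MB₂ = 684.4 + 101.7 = 786.1, so M₂ = 2.023892 × 786.1 ≈ 1590.9815 billion.
ΔM = M₂ − M₁ = 1590.9815 − 1711.8815 = -120.9 billion.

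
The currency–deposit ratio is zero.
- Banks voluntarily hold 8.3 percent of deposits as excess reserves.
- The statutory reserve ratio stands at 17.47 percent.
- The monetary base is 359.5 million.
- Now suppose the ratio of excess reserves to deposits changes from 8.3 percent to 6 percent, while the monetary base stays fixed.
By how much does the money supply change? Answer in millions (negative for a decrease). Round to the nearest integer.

Initially m₁ = 1 / (0.1747 + 0.083) ≈ 3.8805, so M₁ = 3.8805 × 359.5 ≈ 1395.0397 million.
After the change m₂ = 1 / (0.1747 + 0.06) ≈ 4.2608, so M₂ = 4.2608 × 359.5 = 1531.7576 million.
ΔM = M₂ − M₁ = 1531.7576 − 1395.0397 = 136.7179 million.

137 million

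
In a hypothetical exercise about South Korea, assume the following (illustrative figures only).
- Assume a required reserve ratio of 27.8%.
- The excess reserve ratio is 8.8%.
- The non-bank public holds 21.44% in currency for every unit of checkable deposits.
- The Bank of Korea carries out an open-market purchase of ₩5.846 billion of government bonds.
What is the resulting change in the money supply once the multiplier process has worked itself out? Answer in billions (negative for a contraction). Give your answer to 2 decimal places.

₩12.23 billion

The money multiplier is m = (1 + c) / (rr + e + c) = (1 + 0.2144) / (0.278 + 0.088 + 0.2144) ≈ 2.0924.
The purchase adds 5.846 billion of base, so ΔM = m × ΔMB = 2.0924 × (+5.846) ≈ 12.2322 billion.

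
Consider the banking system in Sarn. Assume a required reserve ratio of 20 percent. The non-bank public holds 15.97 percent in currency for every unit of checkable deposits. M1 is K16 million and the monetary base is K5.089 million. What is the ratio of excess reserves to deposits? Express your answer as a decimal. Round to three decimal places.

0.009

Using m = M/MB = 16/5.089 ≈ 3.144036. Since m = (1 + c)/(c + rr + e), the denominator satisfies c + rr + e = (1 + c)/m = (1 + 0.1597) / 3.144036 ≈ 0.368857.
With c = 0.1597 and rr = 0.2, the ratio of excess reserves to deposits is 0.368857 − 0.1597 − 0.2 = 0.009157.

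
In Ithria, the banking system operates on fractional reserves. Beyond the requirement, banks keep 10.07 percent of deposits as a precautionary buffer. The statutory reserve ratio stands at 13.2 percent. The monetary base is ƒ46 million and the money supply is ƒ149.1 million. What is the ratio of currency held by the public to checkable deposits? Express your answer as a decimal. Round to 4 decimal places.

0.1096

Using m = M/MB = 149.1/46 ≈ 3.241304. From m = (1 + c)/(c + rr + e), rearranging gives 1 + c = m·(c + rr + e), so c·(1 − m) = m·(rr + e) − 1.
Hence c = [m·(rr + e) − 1]/(1 − m) = [3.241304 × (0.132 + 0.1007) − 1] / (1 − 3.241304) ≈ 0.109645.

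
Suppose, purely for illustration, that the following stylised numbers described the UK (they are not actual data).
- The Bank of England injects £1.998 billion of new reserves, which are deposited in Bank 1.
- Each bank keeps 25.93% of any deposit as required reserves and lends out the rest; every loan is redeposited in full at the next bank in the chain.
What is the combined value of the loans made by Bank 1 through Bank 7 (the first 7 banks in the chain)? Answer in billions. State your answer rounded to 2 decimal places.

£5.01 billion

Bank i lends (1 − rr)^i of the original deposit: Bank 1 lends 1.998·0.7407 ≈ 1.4799, Bank 2 lends 1.998·0.7407² ≈ 1.0962, and so on.
Summing a geometric series: total = 1.998·[0.7407·(1 − 0.7407^7) / (1 − 0.7407)] ≈ 5.0092 billion.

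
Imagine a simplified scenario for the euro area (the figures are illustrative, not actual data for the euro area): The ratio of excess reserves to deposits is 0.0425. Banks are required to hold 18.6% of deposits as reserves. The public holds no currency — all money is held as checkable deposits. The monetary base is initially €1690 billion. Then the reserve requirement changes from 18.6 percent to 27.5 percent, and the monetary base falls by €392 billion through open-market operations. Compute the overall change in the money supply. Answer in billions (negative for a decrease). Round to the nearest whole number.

-3308 billion

Before: m₁ = 1 / (0.186 + 0.0425) ≈ 4.37637, MB₁ = 1690, so M₁ = 4.37637 × 1690 = 7396.0653 billion.
After: m₂ = 1 / (0.275 + 0.0425) ≈ 3.14961, MB₂ = 1690 − 392 = 1298, so M₂ = 3.14961 × 1298 ≈ 4088.1938 billion.
ΔM = M₂ − M₁ = 4088.1938 − 7396.0653 = -3307.8715 billion.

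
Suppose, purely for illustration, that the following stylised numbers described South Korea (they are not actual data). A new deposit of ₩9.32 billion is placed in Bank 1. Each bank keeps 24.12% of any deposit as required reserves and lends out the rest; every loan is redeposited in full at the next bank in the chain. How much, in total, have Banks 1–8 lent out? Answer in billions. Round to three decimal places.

₩26.098 billion

Bank i lends (1 − rr)^i of the original deposit: Bank 1 lends 9.32·0.7588 ≈ 7.0720, Bank 2 lends 9.32·0.7588² ≈ 5.3662, and so on.
Summing a geometric series: total = 9.32·[0.7588·(1 − 0.7588^8) / (1 − 0.7588)] ≈ 26.0977 billion.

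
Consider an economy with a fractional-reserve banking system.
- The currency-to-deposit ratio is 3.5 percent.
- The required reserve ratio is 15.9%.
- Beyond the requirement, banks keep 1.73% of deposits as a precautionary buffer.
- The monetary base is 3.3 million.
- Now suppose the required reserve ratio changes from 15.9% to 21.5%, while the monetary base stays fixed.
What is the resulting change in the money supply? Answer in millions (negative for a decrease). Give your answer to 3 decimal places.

-3.386 million

Initially m₁ = (1 + 0.035) / (0.159 + 0.0173 + 0.035) ≈ 4.89825, so M₁ = 4.89825 × 3.3 ≈ 16.1642 million.
After the change m₂ = (1 + 0.035) / (0.215 + 0.0173 + 0.035) ≈ 3.87205, so M₂ = 3.87205 × 3.3 ≈ 12.7778 million.
ΔM = M₂ − M₁ = 12.7778 − 16.1642 = -3.3864 million.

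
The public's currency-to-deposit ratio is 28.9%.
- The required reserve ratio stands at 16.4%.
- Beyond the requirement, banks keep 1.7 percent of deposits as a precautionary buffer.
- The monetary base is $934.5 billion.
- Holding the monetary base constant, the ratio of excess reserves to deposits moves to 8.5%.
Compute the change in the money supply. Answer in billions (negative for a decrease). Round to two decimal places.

Initially m₁ = (1 + 0.289) / (0.164 + 0.017 + 0.289) ≈ 2.742553, so M₁ = 2.742553 × 934.5 ≈ 2562.9158 billion.
After the change m₂ = (1 + 0.289) / (0.164 + 0.085 + 0.289) ≈ 2.395911, so M₂ = 2.395911 × 934.5 ≈ 2238.9788 billion.
ΔM = M₂ − M₁ = 2238.9788 − 2562.9158 = -323.937 billion.

-323.94 billion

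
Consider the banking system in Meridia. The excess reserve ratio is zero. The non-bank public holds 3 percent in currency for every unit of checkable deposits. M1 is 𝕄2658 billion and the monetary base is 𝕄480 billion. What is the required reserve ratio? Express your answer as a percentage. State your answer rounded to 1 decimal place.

15.6%

Using m = M/MB = 2658/480 = 5.537500. Since m = (1 + c)/(c + rr + e), the denominator satisfies c + rr + e = (1 + c)/m = (1 + 0.03) / 5.537500 ≈ 0.186005.
With c = 0.03 and e = 0, the required reserve ratio is 0.186005 − 0.03 − 0 = 0.156005.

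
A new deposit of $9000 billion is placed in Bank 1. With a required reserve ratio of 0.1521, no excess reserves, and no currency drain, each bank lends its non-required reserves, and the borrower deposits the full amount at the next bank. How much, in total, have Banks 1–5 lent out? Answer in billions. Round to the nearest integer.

Bank i lends (1 − rr)^i of the original deposit: Bank 1 lends 9000·0.8479 = 7631.1000, Bank 2 lends 9000·0.8479² ≈ 6470.4097, and so on.
Summing a geometric series: total = 9000·[0.8479·(1 − 0.8479^5) / (1 − 0.8479)] ≈ 28183.8316 billion.

$28184 billion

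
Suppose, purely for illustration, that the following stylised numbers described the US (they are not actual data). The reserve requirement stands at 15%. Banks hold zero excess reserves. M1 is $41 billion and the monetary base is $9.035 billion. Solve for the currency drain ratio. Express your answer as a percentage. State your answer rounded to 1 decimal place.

Using m = M/MB = 41/9.035 ≈ 4.537908. From m = (1 + c)/(c + rr + e), rearranging gives 1 + c = m·(c + rr + e), so c·(1 − m) = m·(rr + e) − 1.
Hence c = [m·(rr + e) − 1]/(1 − m) = [4.537908 × (0.15 + 0) − 1] / (1 − 4.537908) ≈ 0.090255.

9.0%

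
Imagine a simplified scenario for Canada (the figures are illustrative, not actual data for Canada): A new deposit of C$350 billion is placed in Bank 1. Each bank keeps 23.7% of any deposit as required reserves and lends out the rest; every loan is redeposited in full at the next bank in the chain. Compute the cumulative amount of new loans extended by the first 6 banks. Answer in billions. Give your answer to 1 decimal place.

Bank i lends (1 − rr)^i of the original deposit: Bank 1 lends 350·0.7630 = 267.0500, Bank 2 lends 350·0.7630² ≈ 203.7592, and so on.
Summing a geometric series: total = 350·[0.7630·(1 − 0.7630^6) / (1 − 0.7630)] ≈ 904.4666 billion.

C$904.5 billion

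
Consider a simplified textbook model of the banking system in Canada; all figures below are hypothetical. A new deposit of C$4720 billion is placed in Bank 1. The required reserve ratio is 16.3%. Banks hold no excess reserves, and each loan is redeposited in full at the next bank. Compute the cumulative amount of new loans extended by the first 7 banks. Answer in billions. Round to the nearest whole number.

C$17262 billion

Bank i lends (1 − rr)^i of the original deposit: Bank 1 lends 4720·0.8370 = 3950.6400, Bank 2 lends 4720·0.8370² ≈ 3306.6857, and so on.
Summing a geometric series: total = 4720·[0.8370·(1 − 0.8370^7) / (1 − 0.8370)] ≈ 17261.8328 billion.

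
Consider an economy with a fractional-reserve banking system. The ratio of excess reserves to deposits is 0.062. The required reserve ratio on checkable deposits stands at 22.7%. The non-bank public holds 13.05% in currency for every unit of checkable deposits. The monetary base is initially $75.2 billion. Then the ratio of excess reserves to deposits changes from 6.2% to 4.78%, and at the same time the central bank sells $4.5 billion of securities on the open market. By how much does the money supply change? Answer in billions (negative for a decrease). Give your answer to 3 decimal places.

Before: m₁ = (1 + 0.1305) / (0.227 + 0.062 + 0.1305) ≈ 2.694875, MB₁ = 75.2, so M₁ = 2.694875 × 75.2 = 202.6546 billion.
After: m₂ = (1 + 0.1305) / (0.227 + 0.0478 + 0.1305) ≈ 2.789292, MB₂ = 75.2 − 4.5 = 70.7, so M₂ = 2.789292 × 70.7 ≈ 197.2029 billion.
ΔM = M₂ − M₁ = 197.2029 − 202.6546 = -5.4517 billion.

-5.452 billion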